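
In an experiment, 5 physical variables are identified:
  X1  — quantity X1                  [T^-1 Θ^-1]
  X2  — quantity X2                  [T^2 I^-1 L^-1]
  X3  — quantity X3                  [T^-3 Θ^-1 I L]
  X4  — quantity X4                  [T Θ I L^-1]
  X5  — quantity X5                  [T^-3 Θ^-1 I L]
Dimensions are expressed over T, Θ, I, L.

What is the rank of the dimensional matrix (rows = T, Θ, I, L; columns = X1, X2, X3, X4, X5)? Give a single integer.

3

Write exponents as rows T,Θ,I,L / cols X1,X2,X3,X4,X5:
  T: [-1  2 -3  1 -3]
  Θ: [-1  0 -1  1 -1]
  I: [ 0 -1  1  1  1]
  L: [ 0 -1  1 -1  1]
Echelon form has 3 nonzero rows (pivots: X1,X2,X4)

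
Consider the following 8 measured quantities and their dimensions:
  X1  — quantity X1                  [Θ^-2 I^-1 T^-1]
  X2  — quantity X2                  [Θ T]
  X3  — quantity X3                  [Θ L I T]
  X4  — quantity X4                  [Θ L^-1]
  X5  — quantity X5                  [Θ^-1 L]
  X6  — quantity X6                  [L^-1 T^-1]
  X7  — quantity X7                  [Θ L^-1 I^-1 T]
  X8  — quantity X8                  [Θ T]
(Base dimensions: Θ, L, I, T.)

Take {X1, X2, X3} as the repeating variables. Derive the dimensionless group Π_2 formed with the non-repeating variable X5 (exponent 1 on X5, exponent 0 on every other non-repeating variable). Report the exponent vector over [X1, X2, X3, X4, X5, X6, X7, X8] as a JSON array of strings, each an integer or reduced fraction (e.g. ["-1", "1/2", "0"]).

["-1", "0", "-1", "0", "1", "0", "0", "0"]

Write exponents as rows Θ,L,I,T / cols X1,X2,X3,X4,X5,X6,X7,X8:
  Θ: [-2  1  1  1 -1  0  1  1]
  L: [ 0  0  1 -1  1 -1 -1  0]
  I: [-1  0  1  0  0  0 -1  0]
  T: [-1  1  1  0  0 -1  1  1]
Row reduction gives pivot columns X1,X2,X3; rank = 3
Repeat: X1,X2,X3; free: X4,X5,X6,X7,X8
RREF:
  r0: [   1    0    0   -1    1   -1    0    0]
  r1: [   0    1    0    0    0   -1    2    1]
  r2: [   0    0    1   -1    1   -1   -1    0]
  r3: [   0    0    0    0    0    0    0    0]
Fix exponent of X5 at 1, X4 at 0, X6 at 0, X7 at 0, X8 at 0; solve each RREF row for its pivot's exponent:
  r0: exp(X1) + (1)·1 = 0 ⇒ exp(X1) = -1
  r1: exp(X2) + (0)·1 = 0 ⇒ exp(X2) = 0
  r2: exp(X3) + (1)·1 = 0 ⇒ exp(X3) = -1
Π_2 = X1^-1 · X3^-1 · X5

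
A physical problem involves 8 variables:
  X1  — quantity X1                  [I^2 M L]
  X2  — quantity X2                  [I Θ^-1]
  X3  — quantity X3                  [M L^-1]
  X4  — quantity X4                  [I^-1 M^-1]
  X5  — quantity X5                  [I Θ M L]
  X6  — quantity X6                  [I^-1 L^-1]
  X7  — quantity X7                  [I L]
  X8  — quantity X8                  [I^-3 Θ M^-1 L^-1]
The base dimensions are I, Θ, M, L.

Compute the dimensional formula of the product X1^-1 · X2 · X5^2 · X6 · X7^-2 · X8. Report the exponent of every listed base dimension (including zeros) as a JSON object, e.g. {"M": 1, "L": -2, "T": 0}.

Exponent matrix [I,Θ,M,L] × [X1,X2,X3,X4,X5,X6,X7,X8]:
  I: [ 2  1  0 -1  1 -1  1 -3]
  Θ: [ 0 -1  0  0  1  0  0  1]
  M: [ 1  0  1 -1  1  0  0 -1]
  L: [ 1  0 -1  0  1 -1  1 -1]
  [I]: (-1)·2+(1)·1+(2)·1+(1)·-1+(-2)·1+(1)·-3 = -5
  [Θ]: (-1)·0+(1)·-1+(2)·1+(1)·0+(-2)·0+(1)·1 = 2
  [M]: (-1)·1+(1)·0+(2)·1+(1)·0+(-2)·0+(1)·-1 = 0
  [L]: (-1)·1+(1)·0+(2)·1+(1)·-1+(-2)·1+(1)·-1 = -3
⇒ I^-5 Θ^2 L^-3

{"I": -5, "Θ": 2, "M": 0, "L": -3}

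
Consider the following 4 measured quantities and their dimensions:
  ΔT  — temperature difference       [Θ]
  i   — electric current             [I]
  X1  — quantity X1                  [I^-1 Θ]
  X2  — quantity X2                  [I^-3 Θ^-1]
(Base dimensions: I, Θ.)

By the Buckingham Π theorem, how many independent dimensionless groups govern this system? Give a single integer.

Write exponents as rows I,Θ / cols ΔT,i,X1,X2:
  I: [ 0  1 -1 -3]
  Θ: [ 1  0  1 -1]
RREF → pivots at {ΔT,i} ⇒ r = 2
n=4, r=2 ⇒ 2 dimensionless groups

2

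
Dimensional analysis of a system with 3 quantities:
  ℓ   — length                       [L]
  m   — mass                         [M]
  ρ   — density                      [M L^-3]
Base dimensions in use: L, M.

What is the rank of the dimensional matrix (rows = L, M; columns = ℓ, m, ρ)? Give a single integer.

Write exponents as rows L,M / cols ℓ,m,ρ:
  L: [ 1  0 -3]
  M: [ 0  1  1]
RREF → pivots at {ℓ,m} ⇒ r = 2

2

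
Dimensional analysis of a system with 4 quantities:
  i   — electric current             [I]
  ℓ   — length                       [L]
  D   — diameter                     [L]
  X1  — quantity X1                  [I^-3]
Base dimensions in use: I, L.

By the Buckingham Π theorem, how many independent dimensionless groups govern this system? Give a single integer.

Exponent matrix [I,L] × [i,ℓ,D,X1]:
  I: [ 1  0  0 -3]
  L: [ 0  1  1  0]
Echelon form has 2 nonzero rows (pivots: i,ℓ)
n=4, r=2 ⇒ 2 dimensionless groups

2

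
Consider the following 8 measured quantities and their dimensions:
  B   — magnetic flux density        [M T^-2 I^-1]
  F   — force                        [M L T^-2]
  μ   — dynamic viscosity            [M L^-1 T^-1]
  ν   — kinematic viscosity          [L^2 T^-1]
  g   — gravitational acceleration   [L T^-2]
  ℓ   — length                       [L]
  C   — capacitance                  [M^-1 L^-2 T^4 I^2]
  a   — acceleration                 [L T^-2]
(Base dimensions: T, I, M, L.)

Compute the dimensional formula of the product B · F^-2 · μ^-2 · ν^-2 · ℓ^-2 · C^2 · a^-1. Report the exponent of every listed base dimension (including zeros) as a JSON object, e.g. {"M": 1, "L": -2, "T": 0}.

{"T": 16, "I": 3, "M": -5, "L": -11}

Write exponents as rows T,I,M,L / cols B,F,μ,ν,g,ℓ,C,a:
  T: [-2 -2 -1 -1 -2  0  4 -2]
  I: [-1  0  0  0  0  0  2  0]
  M: [ 1  1  1  0  0  0 -1  0]
  L: [ 0  1 -1  2  1  1 -2  1]
  [T]: (1)·-2+(-2)·-2+(-2)·-1+(-2)·-1+(-2)·0+(2)·4+(-1)·-2 = 16
  [I]: (1)·-1+(-2)·0+(-2)·0+(-2)·0+(-2)·0+(2)·2+(-1)·0 = 3
  [M]: (1)·1+(-2)·1+(-2)·1+(-2)·0+(-2)·0+(2)·-1+(-1)·0 = -5
  [L]: (1)·0+(-2)·1+(-2)·-1+(-2)·2+(-2)·1+(2)·-2+(-1)·1 = -11
⇒ T^16 I^3 M^-5 L^-11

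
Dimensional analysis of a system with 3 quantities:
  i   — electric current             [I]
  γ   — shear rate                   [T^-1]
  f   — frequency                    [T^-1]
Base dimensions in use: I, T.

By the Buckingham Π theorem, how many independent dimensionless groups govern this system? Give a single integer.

1

Exponent matrix [I,T] × [i,γ,f]:
  I: [ 1  0  0]
  T: [ 0 -1 -1]
RREF → pivots at {i,γ} ⇒ r = 2
n=3, r=2 ⇒ 1 dimensionless group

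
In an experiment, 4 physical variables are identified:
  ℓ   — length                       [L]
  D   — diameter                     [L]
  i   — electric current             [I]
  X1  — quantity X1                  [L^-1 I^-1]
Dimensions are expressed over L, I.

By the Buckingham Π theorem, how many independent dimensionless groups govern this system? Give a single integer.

2

Write exponents as rows L,I / cols ℓ,D,i,X1:
  L: [ 1  1  0 -1]
  I: [ 0  0  1 -1]
RREF → pivots at {ℓ,i} ⇒ r = 2
n=4, r=2 ⇒ 2 dimensionless groups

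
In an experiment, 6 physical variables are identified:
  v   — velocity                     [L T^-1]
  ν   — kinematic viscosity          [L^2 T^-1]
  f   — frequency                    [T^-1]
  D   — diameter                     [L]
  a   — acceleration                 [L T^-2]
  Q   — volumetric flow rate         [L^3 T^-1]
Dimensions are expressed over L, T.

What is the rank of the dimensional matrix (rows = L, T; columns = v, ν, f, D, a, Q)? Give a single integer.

2

Exponent matrix [L,T] × [v,ν,f,D,a,Q]:
  L: [ 1  2  0  1  1  3]
  T: [-1 -1 -1  0 -2 -1]
RREF → pivots at {v,ν} ⇒ r = 2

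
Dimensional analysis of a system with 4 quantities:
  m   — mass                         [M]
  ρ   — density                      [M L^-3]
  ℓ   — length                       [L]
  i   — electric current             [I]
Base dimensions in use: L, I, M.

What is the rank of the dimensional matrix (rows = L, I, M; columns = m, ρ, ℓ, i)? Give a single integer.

3

Dimensional matrix (L×I×M by m×ρ×ℓ×i):
  L: [ 0 -3  1  0]
  I: [ 0  0  0  1]
  M: [ 1  1  0  0]
Row reduction gives pivot columns m,ρ,i; rank = 3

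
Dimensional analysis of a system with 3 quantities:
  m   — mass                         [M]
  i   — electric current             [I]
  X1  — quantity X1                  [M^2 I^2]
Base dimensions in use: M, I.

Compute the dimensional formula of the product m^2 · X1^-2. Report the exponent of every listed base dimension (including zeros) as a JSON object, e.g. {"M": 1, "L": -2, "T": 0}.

Exponent matrix [M,I] × [m,i,X1]:
  M: [ 1  0  2]
  I: [ 0  1  2]
  [M]: (2)·1+(-2)·2 = -2
  [I]: (2)·0+(-2)·2 = -4
⇒ M^-2 I^-4

{"M": -2, "I": -4}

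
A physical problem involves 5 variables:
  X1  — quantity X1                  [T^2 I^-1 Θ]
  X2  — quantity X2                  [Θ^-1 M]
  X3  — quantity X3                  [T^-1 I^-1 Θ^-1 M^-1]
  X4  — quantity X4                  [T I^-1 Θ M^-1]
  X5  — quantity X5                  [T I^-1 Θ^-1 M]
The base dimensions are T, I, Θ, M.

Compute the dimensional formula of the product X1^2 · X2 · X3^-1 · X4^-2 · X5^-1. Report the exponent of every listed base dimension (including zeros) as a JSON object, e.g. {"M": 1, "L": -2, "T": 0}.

{"T": 2, "I": 2, "Θ": 1, "M": 3}

Exponent matrix [T,I,Θ,M] × [X1,X2,X3,X4,X5]:
  T: [ 2  0 -1  1  1]
  I: [-1  0 -1 -1 -1]
  Θ: [ 1 -1 -1  1 -1]
  M: [ 0  1 -1 -1  1]
  [T]: (2)·2+(1)·0+(-1)·-1+(-2)·1+(-1)·1 = 2
  [I]: (2)·-1+(1)·0+(-1)·-1+(-2)·-1+(-1)·-1 = 2
  [Θ]: (2)·1+(1)·-1+(-1)·-1+(-2)·1+(-1)·-1 = 1
  [M]: (2)·0+(1)·1+(-1)·-1+(-2)·-1+(-1)·1 = 3
⇒ T^2 I^2 Θ M^3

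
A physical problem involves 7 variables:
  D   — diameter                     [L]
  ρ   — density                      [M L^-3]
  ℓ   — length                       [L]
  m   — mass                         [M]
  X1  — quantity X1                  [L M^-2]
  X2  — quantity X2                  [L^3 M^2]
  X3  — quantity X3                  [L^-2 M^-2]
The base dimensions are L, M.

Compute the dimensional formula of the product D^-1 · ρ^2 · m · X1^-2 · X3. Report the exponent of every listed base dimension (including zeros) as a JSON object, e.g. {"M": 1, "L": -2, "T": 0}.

{"L": -11, "M": 5}

Write exponents as rows L,M / cols D,ρ,ℓ,m,X1,X2,X3:
  L: [ 1 -3  1  0  1  3 -2]
  M: [ 0  1  0  1 -2  2 -2]
  [L]: (-1)·1+(2)·-3+(1)·0+(-2)·1+(1)·-2 = -11
  [M]: (-1)·0+(2)·1+(1)·1+(-2)·-2+(1)·-2 = 5
⇒ L^-11 M^5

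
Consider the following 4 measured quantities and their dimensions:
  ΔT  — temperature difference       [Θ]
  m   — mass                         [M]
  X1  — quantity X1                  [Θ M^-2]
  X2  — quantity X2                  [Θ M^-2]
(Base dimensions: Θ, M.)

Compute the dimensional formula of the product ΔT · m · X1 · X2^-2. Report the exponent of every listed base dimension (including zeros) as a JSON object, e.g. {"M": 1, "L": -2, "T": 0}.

Exponent matrix [Θ,M] × [ΔT,m,X1,X2]:
  Θ: [ 1  0  1  1]
  M: [ 0  1 -2 -2]
  [Θ]: (1)·1+(1)·0+(1)·1+(-2)·1 = 0
  [M]: (1)·0+(1)·1+(1)·-2+(-2)·-2 = 3
⇒ M^3

{"Θ": 0, "M": 3}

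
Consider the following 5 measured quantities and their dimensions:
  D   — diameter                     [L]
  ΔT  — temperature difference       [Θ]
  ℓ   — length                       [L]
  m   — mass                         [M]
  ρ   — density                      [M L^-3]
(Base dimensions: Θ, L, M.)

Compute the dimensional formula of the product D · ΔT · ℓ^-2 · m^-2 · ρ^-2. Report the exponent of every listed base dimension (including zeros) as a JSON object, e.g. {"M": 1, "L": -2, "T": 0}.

Exponent matrix [Θ,L,M] × [D,ΔT,ℓ,m,ρ]:
  Θ: [ 0  1  0  0  0]
  L: [ 1  0  1  0 -3]
  M: [ 0  0  0  1  1]
  [Θ]: (1)·0+(1)·1+(-2)·0+(-2)·0+(-2)·0 = 1
  [L]: (1)·1+(1)·0+(-2)·1+(-2)·0+(-2)·-3 = 5
  [M]: (1)·0+(1)·0+(-2)·0+(-2)·1+(-2)·1 = -4
⇒ Θ L^5 M^-4

{"Θ": 1, "L": 5, "M": -4}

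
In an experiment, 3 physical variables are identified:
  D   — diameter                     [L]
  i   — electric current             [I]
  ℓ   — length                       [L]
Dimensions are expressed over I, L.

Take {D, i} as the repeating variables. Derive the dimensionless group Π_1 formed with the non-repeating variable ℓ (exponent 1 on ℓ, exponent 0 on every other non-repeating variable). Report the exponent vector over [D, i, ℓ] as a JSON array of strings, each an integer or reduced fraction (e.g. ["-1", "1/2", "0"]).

["-1", "0", "1"]

Write exponents as rows I,L / cols D,i,ℓ:
  I: [ 0  1  0]
  L: [ 1  0  1]
Echelon form has 2 nonzero rows (pivots: D,i)
Repeat: D,i; free: ℓ
RREF:
  r0: [   1    0    1]
  r1: [   0    1    0]
Fix exponent of ℓ at 1; solve each RREF row for its pivot's exponent:
  r0: exp(D) + (1)·1 = 0 ⇒ exp(D) = -1
  r1: exp(i) + (0)·1 = 0 ⇒ exp(i) = 0
Π_1 = D^-1 · ℓ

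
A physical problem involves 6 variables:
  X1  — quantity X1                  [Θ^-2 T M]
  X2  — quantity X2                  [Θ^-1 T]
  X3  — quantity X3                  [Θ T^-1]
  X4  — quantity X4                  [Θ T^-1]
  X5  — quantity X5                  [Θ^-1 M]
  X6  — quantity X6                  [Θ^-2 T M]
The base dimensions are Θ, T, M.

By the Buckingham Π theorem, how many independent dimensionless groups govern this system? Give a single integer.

4

Dimensional matrix (Θ×T×M by X1×X2×X3×X4×X5×X6):
  Θ: [-2 -1  1  1 -1 -2]
  T: [ 1  1 -1 -1  0  1]
  M: [ 1  0  0  0  1  1]
Row reduction gives pivot columns X1,X2; rank = 2
6 vars − rank 2 = 4 Π groups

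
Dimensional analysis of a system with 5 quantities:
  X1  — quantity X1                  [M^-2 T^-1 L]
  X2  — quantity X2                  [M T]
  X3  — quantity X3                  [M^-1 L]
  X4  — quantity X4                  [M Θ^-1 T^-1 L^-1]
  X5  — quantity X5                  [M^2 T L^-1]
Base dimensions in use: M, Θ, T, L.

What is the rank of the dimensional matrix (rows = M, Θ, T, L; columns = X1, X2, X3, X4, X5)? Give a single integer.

Exponent matrix [M,Θ,T,L] × [X1,X2,X3,X4,X5]:
  M: [-2  1 -1  1  2]
  Θ: [ 0  0  0 -1  0]
  T: [-1  1  0 -1  1]
  L: [ 1  0  1 -1 -1]
RREF → pivots at {X1,X2,X4} ⇒ r = 3

3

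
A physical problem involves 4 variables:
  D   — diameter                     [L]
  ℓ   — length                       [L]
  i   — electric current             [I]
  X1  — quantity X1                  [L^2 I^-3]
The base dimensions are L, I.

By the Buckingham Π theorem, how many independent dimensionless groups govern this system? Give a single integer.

Write exponents as rows L,I / cols D,ℓ,i,X1:
  L: [ 1  1  0  2]
  I: [ 0  0  1 -3]
Echelon form has 2 nonzero rows (pivots: D,i)
4 vars − rank 2 = 2 Π groups

2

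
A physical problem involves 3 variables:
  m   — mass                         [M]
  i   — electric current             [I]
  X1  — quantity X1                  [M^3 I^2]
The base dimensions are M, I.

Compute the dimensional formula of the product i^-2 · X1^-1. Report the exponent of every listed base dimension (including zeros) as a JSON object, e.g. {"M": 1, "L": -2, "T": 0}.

{"M": -3, "I": -4}

Dimensional matrix (M×I by m×i×X1):
  M: [ 1  0  3]
  I: [ 0  1  2]
  [M]: (-2)·0+(-1)·3 = -3
  [I]: (-2)·1+(-1)·2 = -4
⇒ M^-3 I^-4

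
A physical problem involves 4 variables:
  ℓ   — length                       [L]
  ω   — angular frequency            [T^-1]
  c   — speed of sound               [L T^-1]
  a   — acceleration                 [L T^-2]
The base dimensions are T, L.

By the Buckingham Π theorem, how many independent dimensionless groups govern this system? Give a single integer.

Exponent matrix [T,L] × [ℓ,ω,c,a]:
  T: [ 0 -1 -1 -2]
  L: [ 1  0  1  1]
Echelon form has 2 nonzero rows (pivots: ℓ,ω)
Π count = n − r = 4 − 2 = 2

2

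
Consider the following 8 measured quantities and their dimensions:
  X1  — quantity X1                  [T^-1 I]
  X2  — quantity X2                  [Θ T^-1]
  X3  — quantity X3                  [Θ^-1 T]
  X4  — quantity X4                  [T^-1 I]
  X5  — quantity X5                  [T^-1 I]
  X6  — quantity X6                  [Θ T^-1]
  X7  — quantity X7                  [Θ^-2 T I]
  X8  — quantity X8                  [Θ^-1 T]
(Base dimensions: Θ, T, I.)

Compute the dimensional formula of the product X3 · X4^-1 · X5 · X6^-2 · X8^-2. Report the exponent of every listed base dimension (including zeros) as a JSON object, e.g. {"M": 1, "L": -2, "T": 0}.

{"Θ": -1, "T": 1, "I": 0}

Exponent matrix [Θ,T,I] × [X1,X2,X3,X4,X5,X6,X7,X8]:
  Θ: [ 0  1 -1  0  0  1 -2 -1]
  T: [-1 -1  1 -1 -1 -1  1  1]
  I: [ 1  0  0  1  1  0  1  0]
  [Θ]: (1)·-1+(-1)·0+(1)·0+(-2)·1+(-2)·-1 = -1
  [T]: (1)·1+(-1)·-1+(1)·-1+(-2)·-1+(-2)·1 = 1
  [I]: (1)·0+(-1)·1+(1)·1+(-2)·0+(-2)·0 = 0
⇒ Θ^-1 T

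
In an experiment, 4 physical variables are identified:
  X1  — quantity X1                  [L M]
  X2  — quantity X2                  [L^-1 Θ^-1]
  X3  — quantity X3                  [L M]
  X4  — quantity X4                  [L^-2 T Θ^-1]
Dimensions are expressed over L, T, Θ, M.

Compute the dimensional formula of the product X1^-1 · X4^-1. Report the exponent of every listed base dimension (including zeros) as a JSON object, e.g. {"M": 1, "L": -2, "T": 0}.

Write exponents as rows L,T,Θ,M / cols X1,X2,X3,X4:
  L: [ 1 -1  1 -2]
  T: [ 0  0  0  1]
  Θ: [ 0 -1  0 -1]
  M: [ 1  0  1  0]
  [L]: (-1)·1+(-1)·-2 = 1
  [T]: (-1)·0+(-1)·1 = -1
  [Θ]: (-1)·0+(-1)·-1 = 1
  [M]: (-1)·1+(-1)·0 = -1
⇒ L T^-1 Θ M^-1

{"L": 1, "T": -1, "Θ": 1, "M": -1}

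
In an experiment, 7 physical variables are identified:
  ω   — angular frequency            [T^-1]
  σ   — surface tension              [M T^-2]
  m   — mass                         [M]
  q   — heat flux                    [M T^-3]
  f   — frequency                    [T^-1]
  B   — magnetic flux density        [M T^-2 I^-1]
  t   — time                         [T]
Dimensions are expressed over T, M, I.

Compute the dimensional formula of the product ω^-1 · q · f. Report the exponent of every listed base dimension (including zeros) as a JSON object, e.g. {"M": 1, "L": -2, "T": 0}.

Write exponents as rows T,M,I / cols ω,σ,m,q,f,B,t:
  T: [-1 -2  0 -3 -1 -2  1]
  M: [ 0  1  1  1  0  1  0]
  I: [ 0  0  0  0  0 -1  0]
  [T]: (-1)·-1+(1)·-3+(1)·-1 = -3
  [M]: (-1)·0+(1)·1+(1)·0 = 1
  [I]: (-1)·0+(1)·0+(1)·0 = 0
⇒ T^-3 M

{"T": -3, "M": 1, "I": 0}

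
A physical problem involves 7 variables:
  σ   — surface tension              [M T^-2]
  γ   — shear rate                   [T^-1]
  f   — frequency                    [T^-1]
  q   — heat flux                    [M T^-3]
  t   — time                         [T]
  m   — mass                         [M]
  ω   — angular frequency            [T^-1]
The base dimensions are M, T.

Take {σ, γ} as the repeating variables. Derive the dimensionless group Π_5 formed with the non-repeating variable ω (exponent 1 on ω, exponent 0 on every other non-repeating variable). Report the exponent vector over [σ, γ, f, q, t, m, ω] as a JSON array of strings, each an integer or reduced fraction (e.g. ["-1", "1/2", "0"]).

["0", "-1", "0", "0", "0", "0", "1"]

Dimensional matrix (M×T by σ×γ×f×q×t×m×ω):
  M: [ 1  0  0  1  0  1  0]
  T: [-2 -1 -1 -3  1  0 -1]
RREF → pivots at {σ,γ} ⇒ r = 2
Pivot set = {σ,γ}, free = {f,q,t,m,ω}
RREF:
  r0: [   1    0    0    1    0    1    0]
  r1: [   0    1    1    1   -1   -2    1]
Fix exponent of ω at 1, f at 0, q at 0, t at 0, m at 0; solve each RREF row for its pivot's exponent:
  r0: exp(σ) + (0)·1 = 0 ⇒ exp(σ) = 0
  r1: exp(γ) + (1)·1 = 0 ⇒ exp(γ) = -1
Π_5 = γ^-1 · ω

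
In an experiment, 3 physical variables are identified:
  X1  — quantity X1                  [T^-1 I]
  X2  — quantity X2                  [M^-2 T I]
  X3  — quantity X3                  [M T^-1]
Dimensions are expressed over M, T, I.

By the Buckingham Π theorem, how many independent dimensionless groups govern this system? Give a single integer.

1

Exponent matrix [M,T,I] × [X1,X2,X3]:
  M: [ 0 -2  1]
  T: [-1  1 -1]
  I: [ 1  1  0]
RREF → pivots at {X1,X2} ⇒ r = 2
3 vars − rank 2 = 1 Π group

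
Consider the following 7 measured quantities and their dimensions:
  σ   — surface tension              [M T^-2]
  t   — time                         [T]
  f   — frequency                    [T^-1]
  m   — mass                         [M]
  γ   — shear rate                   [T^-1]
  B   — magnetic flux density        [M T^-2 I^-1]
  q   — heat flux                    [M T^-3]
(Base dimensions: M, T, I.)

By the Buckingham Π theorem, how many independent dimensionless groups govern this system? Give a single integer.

4

Dimensional matrix (M×T×I by σ×t×f×m×γ×B×q):
  M: [ 1  0  0  1  0  1  1]
  T: [-2  1 -1  0 -1 -2 -3]
  I: [ 0  0  0  0  0 -1  0]
Row reduction gives pivot columns σ,t,B; rank = 3
7 vars − rank 3 = 4 Π groups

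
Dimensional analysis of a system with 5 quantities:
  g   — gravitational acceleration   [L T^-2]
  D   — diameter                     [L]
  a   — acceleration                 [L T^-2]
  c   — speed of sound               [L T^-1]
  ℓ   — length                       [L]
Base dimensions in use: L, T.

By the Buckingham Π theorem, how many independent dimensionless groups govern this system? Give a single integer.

3

Write exponents as rows L,T / cols g,D,a,c,ℓ:
  L: [ 1  1  1  1  1]
  T: [-2  0 -2 -1  0]
Echelon form has 2 nonzero rows (pivots: g,D)
5 vars − rank 2 = 3 Π groups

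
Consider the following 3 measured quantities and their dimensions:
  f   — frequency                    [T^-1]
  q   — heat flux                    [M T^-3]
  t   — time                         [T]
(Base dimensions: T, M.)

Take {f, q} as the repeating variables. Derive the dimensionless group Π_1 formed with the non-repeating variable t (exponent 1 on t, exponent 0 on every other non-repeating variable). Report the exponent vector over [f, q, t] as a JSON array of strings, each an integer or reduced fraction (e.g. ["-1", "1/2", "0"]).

Exponent matrix [T,M] × [f,q,t]:
  T: [-1 -3  1]
  M: [ 0  1  0]
Row reduction gives pivot columns f,q; rank = 2
Repeat: f,q; free: t
RREF:
  r0: [   1    0   -1]
  r1: [   0    1    0]
Fix exponent of t at 1; solve each RREF row for its pivot's exponent:
  r0: exp(f) + (-1)·1 = 0 ⇒ exp(f) = 1
  r1: exp(q) + (0)·1 = 0 ⇒ exp(q) = 0
Π_1 = f · t

["1", "0", "1"]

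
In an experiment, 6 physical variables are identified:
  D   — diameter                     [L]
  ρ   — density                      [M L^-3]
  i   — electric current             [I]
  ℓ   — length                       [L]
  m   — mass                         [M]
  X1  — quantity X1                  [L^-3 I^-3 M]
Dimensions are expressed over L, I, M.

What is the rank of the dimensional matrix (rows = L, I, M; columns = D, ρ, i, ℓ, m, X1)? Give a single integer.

Exponent matrix [L,I,M] × [D,ρ,i,ℓ,m,X1]:
  L: [ 1 -3  0  1  0 -3]
  I: [ 0  0  1  0  0 -3]
  M: [ 0  1  0  0  1  1]
RREF → pivots at {D,ρ,i} ⇒ r = 3

3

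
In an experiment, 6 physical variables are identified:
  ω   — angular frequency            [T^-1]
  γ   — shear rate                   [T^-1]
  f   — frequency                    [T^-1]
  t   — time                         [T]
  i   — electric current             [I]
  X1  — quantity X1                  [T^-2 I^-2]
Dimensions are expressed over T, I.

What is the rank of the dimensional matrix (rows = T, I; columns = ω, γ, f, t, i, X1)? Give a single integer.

Write exponents as rows T,I / cols ω,γ,f,t,i,X1:
  T: [-1 -1 -1  1  0 -2]
  I: [ 0  0  0  0  1 -2]
Echelon form has 2 nonzero rows (pivots: ω,i)

2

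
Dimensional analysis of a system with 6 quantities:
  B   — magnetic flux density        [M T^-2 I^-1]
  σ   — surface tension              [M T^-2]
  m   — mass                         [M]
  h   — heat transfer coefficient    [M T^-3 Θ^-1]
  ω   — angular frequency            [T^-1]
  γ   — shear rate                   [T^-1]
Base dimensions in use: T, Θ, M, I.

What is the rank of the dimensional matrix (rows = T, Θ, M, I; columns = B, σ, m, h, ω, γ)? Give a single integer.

Exponent matrix [T,Θ,M,I] × [B,σ,m,h,ω,γ]:
  T: [-2 -2  0 -3 -1 -1]
  Θ: [ 0  0  0 -1  0  0]
  M: [ 1  1  1  1  0  0]
  I: [-1  0  0  0  0  0]
RREF → pivots at {B,σ,m,h} ⇒ r = 4

4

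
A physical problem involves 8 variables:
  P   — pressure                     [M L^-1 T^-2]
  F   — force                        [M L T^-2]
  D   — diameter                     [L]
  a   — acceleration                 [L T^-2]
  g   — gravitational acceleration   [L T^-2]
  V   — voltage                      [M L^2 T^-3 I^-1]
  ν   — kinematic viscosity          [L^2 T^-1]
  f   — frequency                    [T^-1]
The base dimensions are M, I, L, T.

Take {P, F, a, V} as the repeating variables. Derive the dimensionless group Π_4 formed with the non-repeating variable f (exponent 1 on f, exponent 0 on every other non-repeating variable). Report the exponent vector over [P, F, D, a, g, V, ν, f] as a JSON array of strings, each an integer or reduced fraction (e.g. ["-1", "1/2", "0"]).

["-1/4", "1/4", "0", "-1/2", "0", "0", "0", "1"]

Write exponents as rows M,I,L,T / cols P,F,D,a,g,V,ν,f:
  M: [ 1  1  0  0  0  1  0  0]
  I: [ 0  0  0  0  0 -1  0  0]
  L: [-1  1  1  1  1  2  2  0]
  T: [-2 -2  0 -2 -2 -3 -1 -1]
Echelon form has 4 nonzero rows (pivots: P,F,a,V)
Repeat: P,F,a,V; free: D,g,ν,f
RREF:
  r0: [   1    0 -1/2    0    0    0 -3/4  1/4]
  r1: [   0    1  1/2    0    0    0  3/4 -1/4]
  r2: [   0    0    0    1    1    0  1/2  1/2]
  r3: [   0    0    0    0    0    1    0    0]
Fix exponent of f at 1, D at 0, g at 0, ν at 0; solve each RREF row for its pivot's exponent:
  r0: exp(P) + (1/4)·1 = 0 ⇒ exp(P) = -1/4
  r1: exp(F) + (-1/4)·1 = 0 ⇒ exp(F) = 1/4
  r2: exp(a) + (1/2)·1 = 0 ⇒ exp(a) = -1/2
  r3: exp(V) + (0)·1 = 0 ⇒ exp(V) = 0
Π_4 = P^(-1/4) · F^(1/4) · a^(-1/2) · f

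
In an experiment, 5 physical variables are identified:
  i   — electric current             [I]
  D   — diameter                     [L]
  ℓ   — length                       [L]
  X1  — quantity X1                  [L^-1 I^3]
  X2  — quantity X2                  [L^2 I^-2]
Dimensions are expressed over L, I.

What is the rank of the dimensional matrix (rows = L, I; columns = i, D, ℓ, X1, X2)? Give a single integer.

2

Dimensional matrix (L×I by i×D×ℓ×X1×X2):
  L: [ 0  1  1 -1  2]
  I: [ 1  0  0  3 -2]
Row reduction gives pivot columns i,D; rank = 2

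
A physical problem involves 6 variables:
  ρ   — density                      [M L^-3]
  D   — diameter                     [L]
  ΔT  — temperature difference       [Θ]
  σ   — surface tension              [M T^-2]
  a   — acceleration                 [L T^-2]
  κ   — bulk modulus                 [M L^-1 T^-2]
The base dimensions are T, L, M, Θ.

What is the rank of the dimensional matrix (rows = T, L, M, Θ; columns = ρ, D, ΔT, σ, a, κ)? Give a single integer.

Dimensional matrix (T×L×M×Θ by ρ×D×ΔT×σ×a×κ):
  T: [ 0  0  0 -2 -2 -2]
  L: [-3  1  0  0  1 -1]
  M: [ 1  0  0  1  0  1]
  Θ: [ 0  0  1  0  0  0]
Row reduction gives pivot columns ρ,D,ΔT,σ; rank = 4

4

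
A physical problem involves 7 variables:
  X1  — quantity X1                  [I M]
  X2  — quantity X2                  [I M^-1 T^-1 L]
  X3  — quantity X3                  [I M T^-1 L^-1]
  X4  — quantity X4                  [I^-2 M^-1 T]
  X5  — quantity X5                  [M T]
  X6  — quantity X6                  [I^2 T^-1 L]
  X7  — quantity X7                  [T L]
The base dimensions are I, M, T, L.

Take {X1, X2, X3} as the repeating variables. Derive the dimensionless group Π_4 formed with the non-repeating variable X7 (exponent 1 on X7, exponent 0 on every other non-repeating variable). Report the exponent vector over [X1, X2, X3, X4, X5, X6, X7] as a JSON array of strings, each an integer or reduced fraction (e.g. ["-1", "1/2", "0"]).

Write exponents as rows I,M,T,L / cols X1,X2,X3,X4,X5,X6,X7:
  I: [ 1  1  1 -2  0  2  0]
  M: [ 1 -1  1 -1  1  0  0]
  T: [ 0 -1 -1  1  1 -1  1]
  L: [ 0  1 -1  0  0  1  1]
Echelon form has 3 nonzero rows (pivots: X1,X2,X3)
Repeat: X1,X2,X3; free: X4,X5,X6,X7
RREF:
  r0: [   1    0    0   -1    1    1    1]
  r1: [   0    1    0 -1/2 -1/2    1    0]
  r2: [   0    0    1 -1/2 -1/2    0   -1]
  r3: [   0    0    0    0    0    0    0]
Fix exponent of X7 at 1, X4 at 0, X5 at 0, X6 at 0; solve each RREF row for its pivot's exponent:
  r0: exp(X1) + (1)·1 = 0 ⇒ exp(X1) = -1
  r1: exp(X2) + (0)·1 = 0 ⇒ exp(X2) = 0
  r2: exp(X3) + (-1)·1 = 0 ⇒ exp(X3) = 1
Π_4 = X1^-1 · X3 · X7

["-1", "0", "1", "0", "0", "0", "1"]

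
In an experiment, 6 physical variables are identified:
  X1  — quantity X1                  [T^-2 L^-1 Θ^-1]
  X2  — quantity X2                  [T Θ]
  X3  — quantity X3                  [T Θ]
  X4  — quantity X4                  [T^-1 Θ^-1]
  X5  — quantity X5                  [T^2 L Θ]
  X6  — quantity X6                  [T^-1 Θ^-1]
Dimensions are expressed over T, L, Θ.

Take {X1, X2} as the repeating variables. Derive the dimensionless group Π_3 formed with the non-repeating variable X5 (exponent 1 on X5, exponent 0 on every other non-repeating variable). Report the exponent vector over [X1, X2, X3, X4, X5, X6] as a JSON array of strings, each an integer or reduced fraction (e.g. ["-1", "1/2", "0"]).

Dimensional matrix (T×L×Θ by X1×X2×X3×X4×X5×X6):
  T: [-2  1  1 -1  2 -1]
  L: [-1  0  0  0  1  0]
  Θ: [-1  1  1 -1  1 -1]
RREF → pivots at {X1,X2} ⇒ r = 2
Repeat: X1,X2; free: X3,X4,X5,X6
RREF:
  r0: [   1    0    0    0   -1    0]
  r1: [   0    1    1   -1    0   -1]
  r2: [   0    0    0    0    0    0]
Fix exponent of X5 at 1, X3 at 0, X4 at 0, X6 at 0; solve each RREF row for its pivot's exponent:
  r0: exp(X1) + (-1)·1 = 0 ⇒ exp(X1) = 1
  r1: exp(X2) + (0)·1 = 0 ⇒ exp(X2) = 0
Π_3 = X1 · X5

["1", "0", "0", "0", "1", "0"]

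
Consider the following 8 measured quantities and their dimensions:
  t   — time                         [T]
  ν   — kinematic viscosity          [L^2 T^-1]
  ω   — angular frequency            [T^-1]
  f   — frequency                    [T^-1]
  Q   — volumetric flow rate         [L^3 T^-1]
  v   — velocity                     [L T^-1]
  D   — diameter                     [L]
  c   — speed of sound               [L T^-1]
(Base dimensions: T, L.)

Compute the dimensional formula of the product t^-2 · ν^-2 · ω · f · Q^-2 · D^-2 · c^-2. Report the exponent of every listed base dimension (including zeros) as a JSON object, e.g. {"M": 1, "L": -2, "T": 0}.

{"T": 2, "L": -14}

Write exponents as rows T,L / cols t,ν,ω,f,Q,v,D,c:
  T: [ 1 -1 -1 -1 -1 -1  0 -1]
  L: [ 0  2  0  0  3  1  1  1]
  [T]: (-2)·1+(-2)·-1+(1)·-1+(1)·-1+(-2)·-1+(-2)·0+(-2)·-1 = 2
  [L]: (-2)·0+(-2)·2+(1)·0+(1)·0+(-2)·3+(-2)·1+(-2)·1 = -14
⇒ T^2 L^-14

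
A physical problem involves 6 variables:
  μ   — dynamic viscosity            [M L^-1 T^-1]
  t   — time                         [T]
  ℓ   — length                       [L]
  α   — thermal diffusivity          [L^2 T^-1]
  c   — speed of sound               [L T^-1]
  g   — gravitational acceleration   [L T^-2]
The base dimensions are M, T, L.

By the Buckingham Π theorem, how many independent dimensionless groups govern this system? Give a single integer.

Write exponents as rows M,T,L / cols μ,t,ℓ,α,c,g:
  M: [ 1  0  0  0  0  0]
  T: [-1  1  0 -1 -1 -2]
  L: [-1  0  1  2  1  1]
Row reduction gives pivot columns μ,t,ℓ; rank = 3
Π count = n − r = 6 − 3 = 3

3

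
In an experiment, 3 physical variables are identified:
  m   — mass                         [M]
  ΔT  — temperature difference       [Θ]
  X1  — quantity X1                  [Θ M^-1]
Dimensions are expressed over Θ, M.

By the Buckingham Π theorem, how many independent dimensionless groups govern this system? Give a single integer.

Dimensional matrix (Θ×M by m×ΔT×X1):
  Θ: [ 0  1  1]
  M: [ 1  0 -1]
Row reduction gives pivot columns m,ΔT; rank = 2
3 vars − rank 2 = 1 Π group

1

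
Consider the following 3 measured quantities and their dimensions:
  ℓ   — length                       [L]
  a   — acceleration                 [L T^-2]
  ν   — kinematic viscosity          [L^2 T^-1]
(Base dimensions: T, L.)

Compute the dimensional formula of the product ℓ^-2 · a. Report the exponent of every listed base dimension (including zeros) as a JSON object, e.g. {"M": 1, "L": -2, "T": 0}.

{"T": -2, "L": -1}

Write exponents as rows T,L / cols ℓ,a,ν:
  T: [ 0 -2 -1]
  L: [ 1  1  2]
  [T]: (-2)·0+(1)·-2 = -2
  [L]: (-2)·1+(1)·1 = -1
⇒ T^-2 L^-1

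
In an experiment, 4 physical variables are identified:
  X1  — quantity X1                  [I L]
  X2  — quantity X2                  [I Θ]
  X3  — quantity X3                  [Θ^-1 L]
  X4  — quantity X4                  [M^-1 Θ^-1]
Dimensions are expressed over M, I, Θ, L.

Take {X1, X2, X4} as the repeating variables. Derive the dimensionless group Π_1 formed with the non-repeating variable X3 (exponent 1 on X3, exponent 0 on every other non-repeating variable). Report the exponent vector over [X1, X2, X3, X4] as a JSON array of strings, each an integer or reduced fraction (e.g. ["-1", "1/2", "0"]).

Exponent matrix [M,I,Θ,L] × [X1,X2,X3,X4]:
  M: [ 0  0  0 -1]
  I: [ 1  1  0  0]
  Θ: [ 0  1 -1 -1]
  L: [ 1  0  1  0]
RREF → pivots at {X1,X2,X4} ⇒ r = 3
Repeat: X1,X2,X4; free: X3
RREF:
  r0: [   1    0    1    0]
  r1: [   0    1   -1    0]
  r2: [   0    0    0    1]
  r3: [   0    0    0    0]
Fix exponent of X3 at 1; solve each RREF row for its pivot's exponent:
  r0: exp(X1) + (1)·1 = 0 ⇒ exp(X1) = -1
  r1: exp(X2) + (-1)·1 = 0 ⇒ exp(X2) = 1
  r2: exp(X4) + (0)·1 = 0 ⇒ exp(X4) = 0
Π_1 = X1^-1 · X2 · X3

["-1", "1", "1", "0"]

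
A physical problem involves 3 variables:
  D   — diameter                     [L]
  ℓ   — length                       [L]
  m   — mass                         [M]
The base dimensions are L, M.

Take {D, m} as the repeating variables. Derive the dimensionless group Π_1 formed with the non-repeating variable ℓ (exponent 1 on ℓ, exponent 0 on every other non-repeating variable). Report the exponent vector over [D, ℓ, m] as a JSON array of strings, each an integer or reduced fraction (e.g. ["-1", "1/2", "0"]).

["-1", "1", "0"]

Write exponents as rows L,M / cols D,ℓ,m:
  L: [ 1  1  0]
  M: [ 0  0  1]
RREF → pivots at {D,m} ⇒ r = 2
Pivot set = {D,m}, free = {ℓ}
RREF:
  r0: [   1    1    0]
  r1: [   0    0    1]
Fix exponent of ℓ at 1; solve each RREF row for its pivot's exponent:
  r0: exp(D) + (1)·1 = 0 ⇒ exp(D) = -1
  r1: exp(m) + (0)·1 = 0 ⇒ exp(m) = 0
Π_1 = D^-1 · ℓ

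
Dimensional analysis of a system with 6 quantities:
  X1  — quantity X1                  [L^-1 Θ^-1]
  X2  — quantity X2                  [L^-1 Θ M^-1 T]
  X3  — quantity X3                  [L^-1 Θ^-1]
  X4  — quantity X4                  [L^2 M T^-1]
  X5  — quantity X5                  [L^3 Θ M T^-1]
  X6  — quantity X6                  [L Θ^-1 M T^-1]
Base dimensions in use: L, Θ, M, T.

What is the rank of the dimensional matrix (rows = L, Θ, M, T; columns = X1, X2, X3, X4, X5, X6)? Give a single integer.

Write exponents as rows L,Θ,M,T / cols X1,X2,X3,X4,X5,X6:
  L: [-1 -1 -1  2  3  1]
  Θ: [-1  1 -1  0  1 -1]
  M: [ 0 -1  0  1  1  1]
  T: [ 0  1  0 -1 -1 -1]
RREF → pivots at {X1,X2} ⇒ r = 2

2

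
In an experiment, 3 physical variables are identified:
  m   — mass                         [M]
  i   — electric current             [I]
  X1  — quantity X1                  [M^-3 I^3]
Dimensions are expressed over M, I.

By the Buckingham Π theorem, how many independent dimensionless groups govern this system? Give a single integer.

Exponent matrix [M,I] × [m,i,X1]:
  M: [ 1  0 -3]
  I: [ 0  1  3]
RREF → pivots at {m,i} ⇒ r = 2
n=3, r=2 ⇒ 1 dimensionless group

1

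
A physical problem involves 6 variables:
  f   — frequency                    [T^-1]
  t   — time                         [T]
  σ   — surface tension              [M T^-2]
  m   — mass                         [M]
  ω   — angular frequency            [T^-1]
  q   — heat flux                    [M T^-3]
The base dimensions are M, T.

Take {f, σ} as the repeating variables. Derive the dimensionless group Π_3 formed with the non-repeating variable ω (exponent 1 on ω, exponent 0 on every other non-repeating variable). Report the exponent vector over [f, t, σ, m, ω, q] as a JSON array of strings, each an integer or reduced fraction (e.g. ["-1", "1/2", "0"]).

["-1", "0", "0", "0", "1", "0"]

Dimensional matrix (M×T by f×t×σ×m×ω×q):
  M: [ 0  0  1  1  0  1]
  T: [-1  1 -2  0 -1 -3]
RREF → pivots at {f,σ} ⇒ r = 2
Pivot set = {f,σ}, free = {t,m,ω,q}
RREF:
  r0: [   1   -1    0   -2    1    1]
  r1: [   0    0    1    1    0    1]
Fix exponent of ω at 1, t at 0, m at 0, q at 0; solve each RREF row for its pivot's exponent:
  r0: exp(f) + (1)·1 = 0 ⇒ exp(f) = -1
  r1: exp(σ) + (0)·1 = 0 ⇒ exp(σ) = 0
Π_3 = f^-1 · ω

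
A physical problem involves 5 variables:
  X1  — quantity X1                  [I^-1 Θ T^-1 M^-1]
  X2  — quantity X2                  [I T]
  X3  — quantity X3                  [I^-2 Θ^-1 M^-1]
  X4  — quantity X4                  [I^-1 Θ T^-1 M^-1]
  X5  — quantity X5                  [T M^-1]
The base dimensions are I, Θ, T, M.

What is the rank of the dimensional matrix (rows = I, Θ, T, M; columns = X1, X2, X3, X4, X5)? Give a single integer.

3

Dimensional matrix (I×Θ×T×M by X1×X2×X3×X4×X5):
  I: [-1  1 -2 -1  0]
  Θ: [ 1  0 -1  1  0]
  T: [-1  1  0 -1  1]
  M: [-1  0 -1 -1 -1]
Row reduction gives pivot columns X1,X2,X3; rank = 3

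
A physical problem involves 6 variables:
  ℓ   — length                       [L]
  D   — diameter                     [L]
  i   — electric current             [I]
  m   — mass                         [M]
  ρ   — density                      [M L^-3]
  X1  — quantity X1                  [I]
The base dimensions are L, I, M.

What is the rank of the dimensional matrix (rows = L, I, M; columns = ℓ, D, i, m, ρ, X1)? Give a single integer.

Exponent matrix [L,I,M] × [ℓ,D,i,m,ρ,X1]:
  L: [ 1  1  0  0 -3  0]
  I: [ 0  0  1  0  0  1]
  M: [ 0  0  0  1  1  0]
Row reduction gives pivot columns ℓ,i,m; rank = 3

3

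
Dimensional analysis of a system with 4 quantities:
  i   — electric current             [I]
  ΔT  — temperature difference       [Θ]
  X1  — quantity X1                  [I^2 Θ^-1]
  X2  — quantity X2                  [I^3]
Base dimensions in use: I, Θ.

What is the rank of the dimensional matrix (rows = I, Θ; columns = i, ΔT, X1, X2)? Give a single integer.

2

Dimensional matrix (I×Θ by i×ΔT×X1×X2):
  I: [ 1  0  2  3]
  Θ: [ 0  1 -1  0]
Echelon form has 2 nonzero rows (pivots: i,ΔT)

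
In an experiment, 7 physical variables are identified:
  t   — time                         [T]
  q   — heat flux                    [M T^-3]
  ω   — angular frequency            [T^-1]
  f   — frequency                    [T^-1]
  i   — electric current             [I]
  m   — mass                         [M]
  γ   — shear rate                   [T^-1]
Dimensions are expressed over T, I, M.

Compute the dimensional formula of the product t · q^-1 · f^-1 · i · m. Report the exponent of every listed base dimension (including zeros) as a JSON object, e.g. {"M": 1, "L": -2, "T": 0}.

{"T": 5, "I": 1, "M": 0}

Dimensional matrix (T×I×M by t×q×ω×f×i×m×γ):
  T: [ 1 -3 -1 -1  0  0 -1]
  I: [ 0  0  0  0  1  0  0]
  M: [ 0  1  0  0  0  1  0]
  [T]: (1)·1+(-1)·-3+(-1)·-1+(1)·0+(1)·0 = 5
  [I]: (1)·0+(-1)·0+(-1)·0+(1)·1+(1)·0 = 1
  [M]: (1)·0+(-1)·1+(-1)·0+(1)·0+(1)·1 = 0
⇒ T^5 I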